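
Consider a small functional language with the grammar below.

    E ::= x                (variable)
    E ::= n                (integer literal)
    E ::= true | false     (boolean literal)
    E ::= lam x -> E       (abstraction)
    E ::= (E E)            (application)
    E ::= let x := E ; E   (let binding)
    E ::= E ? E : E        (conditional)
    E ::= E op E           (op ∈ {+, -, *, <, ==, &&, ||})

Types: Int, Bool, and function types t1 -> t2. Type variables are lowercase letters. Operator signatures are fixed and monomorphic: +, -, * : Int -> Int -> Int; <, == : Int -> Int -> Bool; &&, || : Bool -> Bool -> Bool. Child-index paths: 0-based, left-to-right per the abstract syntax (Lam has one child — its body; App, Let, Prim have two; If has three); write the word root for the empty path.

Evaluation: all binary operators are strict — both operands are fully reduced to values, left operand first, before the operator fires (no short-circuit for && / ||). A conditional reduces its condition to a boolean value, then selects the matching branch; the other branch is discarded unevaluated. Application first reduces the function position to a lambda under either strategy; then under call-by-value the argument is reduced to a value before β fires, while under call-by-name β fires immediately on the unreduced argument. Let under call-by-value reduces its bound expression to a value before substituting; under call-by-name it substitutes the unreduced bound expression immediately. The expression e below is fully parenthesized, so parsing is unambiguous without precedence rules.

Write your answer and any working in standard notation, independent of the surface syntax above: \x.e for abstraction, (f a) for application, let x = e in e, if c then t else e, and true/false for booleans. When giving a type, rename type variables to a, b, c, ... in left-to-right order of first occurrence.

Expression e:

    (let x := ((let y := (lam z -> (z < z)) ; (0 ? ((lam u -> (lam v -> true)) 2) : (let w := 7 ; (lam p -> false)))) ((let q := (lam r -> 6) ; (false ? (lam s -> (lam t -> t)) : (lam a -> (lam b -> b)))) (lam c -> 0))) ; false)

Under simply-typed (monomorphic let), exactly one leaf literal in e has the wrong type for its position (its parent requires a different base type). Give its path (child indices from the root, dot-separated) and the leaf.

Derivation:
z : a
  unify a ~ Int
z : Int
  unify Int ~ Int
\z._ : Int -> Bool
let y : Int -> Bool
  unify Int ~ Bool
  FAIL: mismatch Int ~ Bool

Answer: 0.0.1.0 : 0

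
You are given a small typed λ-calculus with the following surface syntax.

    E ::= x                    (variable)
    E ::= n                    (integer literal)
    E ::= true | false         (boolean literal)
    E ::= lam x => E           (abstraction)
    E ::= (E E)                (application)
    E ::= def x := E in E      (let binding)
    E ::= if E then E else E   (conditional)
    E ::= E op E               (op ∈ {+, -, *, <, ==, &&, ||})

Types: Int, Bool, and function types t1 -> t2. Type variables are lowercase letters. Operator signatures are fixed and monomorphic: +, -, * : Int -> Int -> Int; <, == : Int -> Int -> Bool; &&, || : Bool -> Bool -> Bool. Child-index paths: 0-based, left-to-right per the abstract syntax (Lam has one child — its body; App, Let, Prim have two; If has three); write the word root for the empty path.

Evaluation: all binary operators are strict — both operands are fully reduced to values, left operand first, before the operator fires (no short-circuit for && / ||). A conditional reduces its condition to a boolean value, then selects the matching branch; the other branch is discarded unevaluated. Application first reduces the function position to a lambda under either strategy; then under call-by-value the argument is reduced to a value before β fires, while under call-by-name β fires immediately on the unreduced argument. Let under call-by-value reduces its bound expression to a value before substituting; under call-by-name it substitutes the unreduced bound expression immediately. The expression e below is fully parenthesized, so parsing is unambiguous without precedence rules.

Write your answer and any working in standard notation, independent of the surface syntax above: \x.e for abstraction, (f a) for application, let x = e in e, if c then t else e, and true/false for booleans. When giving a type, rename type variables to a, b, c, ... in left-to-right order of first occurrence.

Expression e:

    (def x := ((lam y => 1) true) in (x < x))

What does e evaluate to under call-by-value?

Answer: false

Trace:
step 0: (let x = ((\y.1) true) in (x < x))
step 1: [beta@0] (let x = 1 in (x < x))
step 2: [let@root] (1 < 1)
step 3: [delta@root] false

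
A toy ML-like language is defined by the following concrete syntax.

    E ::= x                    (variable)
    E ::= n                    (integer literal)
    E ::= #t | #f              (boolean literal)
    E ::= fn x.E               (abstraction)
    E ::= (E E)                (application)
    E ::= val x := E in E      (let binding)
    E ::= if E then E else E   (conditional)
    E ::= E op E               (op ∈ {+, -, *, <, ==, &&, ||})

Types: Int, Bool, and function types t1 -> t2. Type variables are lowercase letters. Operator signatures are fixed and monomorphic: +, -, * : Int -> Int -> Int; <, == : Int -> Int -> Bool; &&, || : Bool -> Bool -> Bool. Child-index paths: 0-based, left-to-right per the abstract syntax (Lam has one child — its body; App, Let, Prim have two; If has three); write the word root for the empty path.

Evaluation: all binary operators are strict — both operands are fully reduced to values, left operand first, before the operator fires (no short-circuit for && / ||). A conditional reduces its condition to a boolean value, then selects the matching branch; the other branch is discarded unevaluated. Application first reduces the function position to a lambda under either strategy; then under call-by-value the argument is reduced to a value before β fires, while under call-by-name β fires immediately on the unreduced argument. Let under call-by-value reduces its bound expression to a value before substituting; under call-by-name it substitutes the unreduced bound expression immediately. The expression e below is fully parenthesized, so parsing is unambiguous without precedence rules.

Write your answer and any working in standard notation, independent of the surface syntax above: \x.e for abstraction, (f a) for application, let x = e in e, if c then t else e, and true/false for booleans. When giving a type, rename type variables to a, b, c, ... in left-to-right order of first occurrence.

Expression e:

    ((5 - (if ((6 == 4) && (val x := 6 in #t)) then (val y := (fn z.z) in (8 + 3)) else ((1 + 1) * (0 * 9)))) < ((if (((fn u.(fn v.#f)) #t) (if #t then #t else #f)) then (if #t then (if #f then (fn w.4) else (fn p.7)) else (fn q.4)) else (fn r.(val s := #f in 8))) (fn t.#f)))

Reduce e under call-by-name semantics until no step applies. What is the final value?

Working:
step 0: ((5 - (if ((6 == 4) && (let x = 6 in true)) then (let y = (\z.z) in (8 + 3)) else ((1 + 1) * (0 * 9)))) < ((if (((\u.(\v.false)) true) (if true then true else false)) then (if true then (if false then (\w.4) else (\p.7)) else (\q.4)) else (\r.(let s = false in 8))) (\t.false)))
step 1: [delta@0.1.0.0] ((5 - (if (false && (let x = 6 in true)) then (let y = (\z.z) in (8 + 3)) else ((1 + 1) * (0 * 9)))) < ((if (((\u.(\v.false)) true) (if true then true else false)) then (if true then (if false then (\w.4) else (\p.7)) else (\q.4)) else (\r.(let s = false in 8))) (\t.false)))
step 2: [let@0.1.0.1] ((5 - (if (false && true) then (let y = (\z.z) in (8 + 3)) else ((1 + 1) * (0 * 9)))) < ((if (((\u.(\v.false)) true) (if true then true else false)) then (if true then (if false then (\w.4) else (\p.7)) else (\q.4)) else (\r.(let s = false in 8))) (\t.false)))
step 3: [delta@0.1.0] ((5 - (if false then (let y = (\z.z) in (8 + 3)) else ((1 + 1) * (0 * 9)))) < ((if (((\u.(\v.false)) true) (if true then true else false)) then (if true then (if false then (\w.4) else (\p.7)) else (\q.4)) else (\r.(let s = false in 8))) (\t.false)))
step 4: [if@0.1] ((5 - ((1 + 1) * (0 * 9))) < ((if (((\u.(\v.false)) true) (if true then true else false)) then (if true then (if false then (\w.4) else (\p.7)) else (\q.4)) else (\r.(let s = false in 8))) (\t.false)))
step 5: [delta@0.1.0] ((5 - (2 * (0 * 9))) < ((if (((\u.(\v.false)) true) (if true then true else false)) then (if true then (if false then (\w.4) else (\p.7)) else (\q.4)) else (\r.(let s = false in 8))) (\t.false)))
step 6: [delta@0.1.1] ((5 - (2 * 0)) < ((if (((\u.(\v.false)) true) (if true then true else false)) then (if true then (if false then (\w.4) else (\p.7)) else (\q.4)) else (\r.(let s = false in 8))) (\t.false)))
step 7: [delta@0.1] ((5 - 0) < ((if (((\u.(\v.false)) true) (if true then true else false)) then (if true then (if false then (\w.4) else (\p.7)) else (\q.4)) else (\r.(let s = false in 8))) (\t.false)))
step 8: [delta@0] (5 < ((if (((\u.(\v.false)) true) (if true then true else false)) then (if true then (if false then (\w.4) else (\p.7)) else (\q.4)) else (\r.(let s = false in 8))) (\t.false)))
step 9: [beta@1.0.0.0] (5 < ((if ((\v.false) (if true then true else false)) then (if true then (if false then (\w.4) else (\p.7)) else (\q.4)) else (\r.(let s = false in 8))) (\t.false)))
step 10: [beta@1.0.0] (5 < ((if false then (if true then (if false then (\w.4) else (\p.7)) else (\q.4)) else (\r.(let s = false in 8))) (\t.false)))
step 11: [if@1.0] (5 < ((\r.(let s = false in 8)) (\t.false)))
step 12: [beta@1] (5 < (let s = false in 8))
step 13: [let@1] (5 < 8)
step 14: [delta@root] true

Answer: true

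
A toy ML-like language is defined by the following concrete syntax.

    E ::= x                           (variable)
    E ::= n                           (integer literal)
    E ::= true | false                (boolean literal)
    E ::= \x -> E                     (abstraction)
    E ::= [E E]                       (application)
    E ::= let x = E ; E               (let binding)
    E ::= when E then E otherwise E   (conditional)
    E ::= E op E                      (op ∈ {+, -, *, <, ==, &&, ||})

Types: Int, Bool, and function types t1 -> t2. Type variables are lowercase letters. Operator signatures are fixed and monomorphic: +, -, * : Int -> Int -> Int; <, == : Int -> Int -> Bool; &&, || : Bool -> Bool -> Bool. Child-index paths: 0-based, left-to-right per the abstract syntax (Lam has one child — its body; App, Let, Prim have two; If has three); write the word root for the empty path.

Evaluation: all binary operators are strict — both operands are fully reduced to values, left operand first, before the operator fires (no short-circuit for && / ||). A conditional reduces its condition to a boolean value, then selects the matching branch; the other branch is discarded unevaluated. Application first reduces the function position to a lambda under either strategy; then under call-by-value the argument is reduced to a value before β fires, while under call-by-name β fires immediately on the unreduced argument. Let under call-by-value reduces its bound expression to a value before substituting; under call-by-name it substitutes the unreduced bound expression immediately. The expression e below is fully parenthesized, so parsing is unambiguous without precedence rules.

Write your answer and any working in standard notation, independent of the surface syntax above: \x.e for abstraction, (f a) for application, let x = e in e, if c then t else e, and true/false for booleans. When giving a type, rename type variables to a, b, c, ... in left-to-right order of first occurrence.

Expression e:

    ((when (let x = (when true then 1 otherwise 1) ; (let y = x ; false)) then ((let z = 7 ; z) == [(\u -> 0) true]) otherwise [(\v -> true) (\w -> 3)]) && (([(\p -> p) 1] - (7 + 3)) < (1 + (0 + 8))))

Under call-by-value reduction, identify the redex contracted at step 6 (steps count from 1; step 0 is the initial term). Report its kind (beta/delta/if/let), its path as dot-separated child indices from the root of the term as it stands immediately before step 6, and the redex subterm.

Answer: beta at 1.0.0 : ((\p.p) 1)

Trace:
step 0: ((if (let x = (if true then 1 else 1) in (let y = x in false)) then ((let z = 7 in z) == ((\u.0) true)) else ((\v.true) (\w.3))) && ((((\p.p) 1) - (7 + 3)) < (1 + (0 + 8))))
step 1: [if@0.0.0] ((if (let x = 1 in (let y = x in false)) then ((let z = 7 in z) == ((\u.0) true)) else ((\v.true) (\w.3))) && ((((\p.p) 1) - (7 + 3)) < (1 + (0 + 8))))
step 2: [let@0.0] ((if (let y = 1 in false) then ((let z = 7 in z) == ((\u.0) true)) else ((\v.true) (\w.3))) && ((((\p.p) 1) - (7 + 3)) < (1 + (0 + 8))))
step 3: [let@0.0] ((if false then ((let z = 7 in z) == ((\u.0) true)) else ((\v.true) (\w.3))) && ((((\p.p) 1) - (7 + 3)) < (1 + (0 + 8))))
step 4: [if@0] (((\v.true) (\w.3)) && ((((\p.p) 1) - (7 + 3)) < (1 + (0 + 8))))
step 5: [beta@0] (true && ((((\p.p) 1) - (7 + 3)) < (1 + (0 + 8))))
step 6: [beta@1.0.0] (true && ((1 - (7 + 3)) < (1 + (0 + 8))))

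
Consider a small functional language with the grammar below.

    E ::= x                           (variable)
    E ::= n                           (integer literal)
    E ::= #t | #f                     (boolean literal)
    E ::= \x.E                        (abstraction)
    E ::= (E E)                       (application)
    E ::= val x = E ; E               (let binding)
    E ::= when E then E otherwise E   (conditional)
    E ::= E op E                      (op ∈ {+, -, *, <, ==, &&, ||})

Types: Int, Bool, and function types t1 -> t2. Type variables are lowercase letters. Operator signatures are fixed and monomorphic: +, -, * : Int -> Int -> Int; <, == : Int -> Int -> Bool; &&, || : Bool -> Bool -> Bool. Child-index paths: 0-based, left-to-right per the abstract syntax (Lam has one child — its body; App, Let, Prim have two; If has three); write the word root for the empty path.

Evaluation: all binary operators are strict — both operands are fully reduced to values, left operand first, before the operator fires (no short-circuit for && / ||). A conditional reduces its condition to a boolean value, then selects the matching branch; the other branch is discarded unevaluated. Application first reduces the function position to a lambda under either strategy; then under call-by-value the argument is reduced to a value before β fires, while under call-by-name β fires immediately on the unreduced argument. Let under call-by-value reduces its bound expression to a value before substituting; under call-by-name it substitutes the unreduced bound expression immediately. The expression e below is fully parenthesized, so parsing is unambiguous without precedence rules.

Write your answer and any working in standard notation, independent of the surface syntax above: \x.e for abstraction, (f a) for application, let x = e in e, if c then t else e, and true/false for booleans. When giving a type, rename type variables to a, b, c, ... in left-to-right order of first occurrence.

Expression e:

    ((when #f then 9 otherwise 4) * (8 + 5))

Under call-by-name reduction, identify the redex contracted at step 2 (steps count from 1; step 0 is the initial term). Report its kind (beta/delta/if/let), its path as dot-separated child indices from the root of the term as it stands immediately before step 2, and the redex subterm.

Working:
step 0: ((if false then 9 else 4) * (8 + 5))
step 1: [if@0] (4 * (8 + 5))
step 2: [delta@1] (4 * 13)

Answer: delta at 1 : (8 + 5)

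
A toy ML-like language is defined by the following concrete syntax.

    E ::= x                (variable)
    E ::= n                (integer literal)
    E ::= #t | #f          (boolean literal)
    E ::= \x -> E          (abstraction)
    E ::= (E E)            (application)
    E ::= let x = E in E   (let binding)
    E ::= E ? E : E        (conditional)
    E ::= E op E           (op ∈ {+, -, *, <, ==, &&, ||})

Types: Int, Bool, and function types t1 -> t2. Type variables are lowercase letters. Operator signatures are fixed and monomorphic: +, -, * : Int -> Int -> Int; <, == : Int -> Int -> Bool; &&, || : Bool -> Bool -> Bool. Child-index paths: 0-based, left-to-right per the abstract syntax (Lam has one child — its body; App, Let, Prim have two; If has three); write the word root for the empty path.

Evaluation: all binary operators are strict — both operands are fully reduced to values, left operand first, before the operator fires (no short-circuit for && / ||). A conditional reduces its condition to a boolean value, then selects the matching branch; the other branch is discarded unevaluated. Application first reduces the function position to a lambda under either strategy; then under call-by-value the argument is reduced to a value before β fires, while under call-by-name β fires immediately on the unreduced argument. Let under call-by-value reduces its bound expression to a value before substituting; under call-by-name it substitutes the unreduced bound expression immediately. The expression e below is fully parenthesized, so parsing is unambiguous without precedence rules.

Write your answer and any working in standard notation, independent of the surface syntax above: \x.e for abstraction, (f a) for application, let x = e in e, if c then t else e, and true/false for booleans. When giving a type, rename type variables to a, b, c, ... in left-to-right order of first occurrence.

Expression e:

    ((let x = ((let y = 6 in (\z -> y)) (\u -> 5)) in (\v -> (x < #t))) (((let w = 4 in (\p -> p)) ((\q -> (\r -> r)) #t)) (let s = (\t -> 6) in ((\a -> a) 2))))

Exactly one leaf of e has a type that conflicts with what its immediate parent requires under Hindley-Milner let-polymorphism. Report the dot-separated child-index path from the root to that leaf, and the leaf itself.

Working:
let y : Int
y : Int
\z._ : a -> Int
\u._ : b -> Int
  unify a -> Int ~ (b -> Int) -> c
  unify a ~ b -> Int
  unify Int ~ c
_ _ : Int
let x : Int
x : Int
  unify Int ~ Int
  unify Bool ~ Int
  FAIL: mismatch Bool ~ Int

Answer: 0.1.0.1 : true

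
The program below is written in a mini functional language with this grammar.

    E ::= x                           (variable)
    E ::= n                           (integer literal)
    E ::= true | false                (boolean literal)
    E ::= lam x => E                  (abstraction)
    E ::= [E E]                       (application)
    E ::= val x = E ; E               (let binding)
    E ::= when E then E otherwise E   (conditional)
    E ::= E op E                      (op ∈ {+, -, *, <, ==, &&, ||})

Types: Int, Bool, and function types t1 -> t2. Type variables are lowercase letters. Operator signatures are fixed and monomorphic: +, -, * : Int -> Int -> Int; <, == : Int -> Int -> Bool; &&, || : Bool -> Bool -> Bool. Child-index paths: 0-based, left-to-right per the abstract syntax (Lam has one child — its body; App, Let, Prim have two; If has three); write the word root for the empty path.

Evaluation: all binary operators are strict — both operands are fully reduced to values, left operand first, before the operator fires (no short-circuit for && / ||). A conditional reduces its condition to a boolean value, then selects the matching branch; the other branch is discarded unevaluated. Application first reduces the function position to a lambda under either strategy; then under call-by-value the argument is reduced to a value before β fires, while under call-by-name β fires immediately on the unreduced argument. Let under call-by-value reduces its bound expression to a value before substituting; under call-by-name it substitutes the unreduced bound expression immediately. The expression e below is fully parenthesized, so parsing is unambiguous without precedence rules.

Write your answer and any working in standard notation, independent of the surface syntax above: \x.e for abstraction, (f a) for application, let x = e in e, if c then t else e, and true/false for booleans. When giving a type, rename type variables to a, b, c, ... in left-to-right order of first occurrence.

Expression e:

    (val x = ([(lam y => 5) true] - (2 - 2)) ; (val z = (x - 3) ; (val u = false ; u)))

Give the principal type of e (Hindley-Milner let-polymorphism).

Derivation:
\y._ : a -> Int
  unify a -> Int ~ Bool -> b
  unify a ~ Bool
  unify Int ~ b
_ _ : Int
  unify Int ~ Int
  unify Int ~ Int
  unify Int ~ Int
  unify Int ~ Int
let x : Int
x : Int
  unify Int ~ Int
  unify Int ~ Int
let z : Int
let u : Bool
u : Bool

Answer: Bool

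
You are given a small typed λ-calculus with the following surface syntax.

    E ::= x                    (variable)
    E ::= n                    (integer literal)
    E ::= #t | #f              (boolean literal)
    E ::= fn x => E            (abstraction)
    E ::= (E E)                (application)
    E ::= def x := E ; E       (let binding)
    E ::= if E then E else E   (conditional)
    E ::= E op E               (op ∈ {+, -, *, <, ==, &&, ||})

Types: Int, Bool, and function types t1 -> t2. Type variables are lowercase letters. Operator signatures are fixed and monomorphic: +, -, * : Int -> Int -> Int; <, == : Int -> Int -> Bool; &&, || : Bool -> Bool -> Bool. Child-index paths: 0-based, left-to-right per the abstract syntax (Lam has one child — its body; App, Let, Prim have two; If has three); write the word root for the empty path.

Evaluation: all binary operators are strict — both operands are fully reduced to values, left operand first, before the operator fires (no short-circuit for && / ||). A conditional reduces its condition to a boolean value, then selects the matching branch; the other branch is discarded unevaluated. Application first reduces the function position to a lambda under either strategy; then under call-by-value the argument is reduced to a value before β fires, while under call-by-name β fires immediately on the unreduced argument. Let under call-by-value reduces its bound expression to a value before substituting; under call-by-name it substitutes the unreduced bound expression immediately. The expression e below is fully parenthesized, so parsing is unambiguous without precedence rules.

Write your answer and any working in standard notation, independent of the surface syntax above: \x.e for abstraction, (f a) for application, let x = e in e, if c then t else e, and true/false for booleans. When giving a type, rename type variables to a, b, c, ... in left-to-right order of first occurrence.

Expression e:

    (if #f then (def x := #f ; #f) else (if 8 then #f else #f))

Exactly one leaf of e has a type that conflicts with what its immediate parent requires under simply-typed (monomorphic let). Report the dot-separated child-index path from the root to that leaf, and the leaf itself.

Derivation:
  unify Bool ~ Bool
let x : Bool
  unify Int ~ Bool
  FAIL: mismatch Int ~ Bool

Answer: 2.0 : 8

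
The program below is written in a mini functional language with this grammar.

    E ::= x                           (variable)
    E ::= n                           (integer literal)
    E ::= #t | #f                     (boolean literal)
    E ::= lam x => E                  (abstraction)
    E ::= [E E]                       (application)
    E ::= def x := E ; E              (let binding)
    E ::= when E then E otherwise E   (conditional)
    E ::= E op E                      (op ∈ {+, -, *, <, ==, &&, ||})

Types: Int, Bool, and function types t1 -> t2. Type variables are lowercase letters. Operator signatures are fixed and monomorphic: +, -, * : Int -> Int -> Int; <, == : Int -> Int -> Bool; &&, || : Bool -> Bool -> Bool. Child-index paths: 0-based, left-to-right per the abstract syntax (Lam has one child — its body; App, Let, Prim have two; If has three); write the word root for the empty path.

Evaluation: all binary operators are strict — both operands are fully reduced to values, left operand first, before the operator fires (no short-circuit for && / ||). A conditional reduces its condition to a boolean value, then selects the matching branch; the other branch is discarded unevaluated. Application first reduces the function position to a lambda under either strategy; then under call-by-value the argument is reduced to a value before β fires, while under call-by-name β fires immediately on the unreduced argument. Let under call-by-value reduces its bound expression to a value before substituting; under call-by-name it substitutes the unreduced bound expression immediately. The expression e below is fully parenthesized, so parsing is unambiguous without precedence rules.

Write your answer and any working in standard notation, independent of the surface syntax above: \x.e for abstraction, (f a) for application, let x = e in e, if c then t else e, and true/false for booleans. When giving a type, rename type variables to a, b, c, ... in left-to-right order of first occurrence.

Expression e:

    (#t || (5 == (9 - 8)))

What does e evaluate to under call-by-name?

Working:
step 0: (true || (5 == (9 - 8)))
step 1: [delta@1.1] (true || (5 == 1))
step 2: [delta@1] (true || false)
step 3: [delta@root] true

Answer: true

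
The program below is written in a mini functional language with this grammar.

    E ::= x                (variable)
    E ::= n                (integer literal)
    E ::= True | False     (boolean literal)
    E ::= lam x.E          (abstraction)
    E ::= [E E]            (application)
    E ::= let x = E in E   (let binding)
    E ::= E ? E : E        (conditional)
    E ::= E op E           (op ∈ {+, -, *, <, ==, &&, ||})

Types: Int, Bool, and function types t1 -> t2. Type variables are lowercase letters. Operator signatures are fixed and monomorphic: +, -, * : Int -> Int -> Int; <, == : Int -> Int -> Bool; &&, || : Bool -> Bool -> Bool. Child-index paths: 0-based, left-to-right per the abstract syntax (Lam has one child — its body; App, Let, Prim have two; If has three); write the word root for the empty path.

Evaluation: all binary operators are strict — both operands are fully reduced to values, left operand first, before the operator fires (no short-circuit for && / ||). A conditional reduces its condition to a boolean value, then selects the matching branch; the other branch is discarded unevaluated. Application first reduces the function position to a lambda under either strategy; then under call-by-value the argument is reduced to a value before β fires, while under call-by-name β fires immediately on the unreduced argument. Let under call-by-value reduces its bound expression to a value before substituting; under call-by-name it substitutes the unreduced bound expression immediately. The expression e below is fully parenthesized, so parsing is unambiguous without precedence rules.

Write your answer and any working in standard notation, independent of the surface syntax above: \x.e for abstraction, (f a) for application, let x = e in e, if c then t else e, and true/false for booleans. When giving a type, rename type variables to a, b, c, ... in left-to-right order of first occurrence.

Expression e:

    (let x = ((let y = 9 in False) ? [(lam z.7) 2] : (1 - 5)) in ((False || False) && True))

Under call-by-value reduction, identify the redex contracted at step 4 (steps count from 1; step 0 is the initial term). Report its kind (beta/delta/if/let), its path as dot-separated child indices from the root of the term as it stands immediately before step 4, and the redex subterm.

Working:
step 0: (let x = (if (let y = 9 in false) then ((\z.7) 2) else (1 - 5)) in ((false || false) && true))
step 1: [let@0.0] (let x = (if false then ((\z.7) 2) else (1 - 5)) in ((false || false) && true))
step 2: [if@0] (let x = (1 - 5) in ((false || false) && true))
step 3: [delta@0] (let x = -4 in ((false || false) && true))
step 4: [let@root] ((false || false) && true)

Answer: let at root : (let x = -4 in ((false || false) && true))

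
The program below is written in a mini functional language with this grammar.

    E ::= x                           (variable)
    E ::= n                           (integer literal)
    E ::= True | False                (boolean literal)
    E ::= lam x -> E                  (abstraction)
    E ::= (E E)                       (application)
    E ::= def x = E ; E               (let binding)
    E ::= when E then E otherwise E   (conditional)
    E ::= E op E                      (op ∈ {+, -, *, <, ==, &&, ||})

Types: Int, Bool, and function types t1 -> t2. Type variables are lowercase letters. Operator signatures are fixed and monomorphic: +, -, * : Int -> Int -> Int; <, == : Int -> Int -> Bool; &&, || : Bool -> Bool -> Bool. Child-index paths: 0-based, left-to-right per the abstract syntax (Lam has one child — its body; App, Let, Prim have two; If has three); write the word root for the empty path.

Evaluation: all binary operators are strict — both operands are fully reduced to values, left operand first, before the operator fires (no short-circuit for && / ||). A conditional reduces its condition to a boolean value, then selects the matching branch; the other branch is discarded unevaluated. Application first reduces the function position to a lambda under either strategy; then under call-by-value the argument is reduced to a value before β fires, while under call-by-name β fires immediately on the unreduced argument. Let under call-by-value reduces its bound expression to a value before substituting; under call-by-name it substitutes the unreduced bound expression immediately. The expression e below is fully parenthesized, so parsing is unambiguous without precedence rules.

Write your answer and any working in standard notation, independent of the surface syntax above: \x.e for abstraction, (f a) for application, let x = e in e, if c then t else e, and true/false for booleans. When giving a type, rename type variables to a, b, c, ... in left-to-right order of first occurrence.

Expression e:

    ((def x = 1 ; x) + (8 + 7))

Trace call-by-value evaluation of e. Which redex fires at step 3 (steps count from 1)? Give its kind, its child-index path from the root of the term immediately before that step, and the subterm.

Answer: delta at root : (1 + 15)

Working:
step 0: ((let x = 1 in x) + (8 + 7))
step 1: [let@0] (1 + (8 + 7))
step 2: [delta@1] (1 + 15)
step 3: [delta@root] 16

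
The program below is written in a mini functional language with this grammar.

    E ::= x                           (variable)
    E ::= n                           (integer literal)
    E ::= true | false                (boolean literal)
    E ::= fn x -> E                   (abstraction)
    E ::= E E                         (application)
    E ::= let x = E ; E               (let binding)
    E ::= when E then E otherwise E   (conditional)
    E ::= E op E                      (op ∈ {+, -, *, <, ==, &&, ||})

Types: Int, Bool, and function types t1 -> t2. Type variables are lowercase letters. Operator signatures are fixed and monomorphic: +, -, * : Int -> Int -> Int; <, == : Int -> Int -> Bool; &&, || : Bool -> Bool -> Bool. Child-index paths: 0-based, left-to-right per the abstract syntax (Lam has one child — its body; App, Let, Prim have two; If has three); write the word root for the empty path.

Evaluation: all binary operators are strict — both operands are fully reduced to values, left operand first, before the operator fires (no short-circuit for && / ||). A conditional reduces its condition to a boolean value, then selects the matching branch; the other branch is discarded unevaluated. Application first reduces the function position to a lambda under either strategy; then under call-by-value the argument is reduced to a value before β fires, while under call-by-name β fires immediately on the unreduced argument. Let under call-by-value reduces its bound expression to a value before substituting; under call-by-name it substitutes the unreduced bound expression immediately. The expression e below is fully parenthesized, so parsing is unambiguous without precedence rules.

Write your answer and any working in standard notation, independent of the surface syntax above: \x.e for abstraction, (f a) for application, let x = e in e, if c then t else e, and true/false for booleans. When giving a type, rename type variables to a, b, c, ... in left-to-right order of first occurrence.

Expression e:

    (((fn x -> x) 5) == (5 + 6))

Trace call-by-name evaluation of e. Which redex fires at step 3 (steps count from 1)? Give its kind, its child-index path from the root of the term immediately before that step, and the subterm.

Answer: delta at root : (5 == 11)

Derivation:
step 0: (((\x.x) 5) == (5 + 6))
step 1: [beta@0] (5 == (5 + 6))
step 2: [delta@1] (5 == 11)
step 3: [delta@root] false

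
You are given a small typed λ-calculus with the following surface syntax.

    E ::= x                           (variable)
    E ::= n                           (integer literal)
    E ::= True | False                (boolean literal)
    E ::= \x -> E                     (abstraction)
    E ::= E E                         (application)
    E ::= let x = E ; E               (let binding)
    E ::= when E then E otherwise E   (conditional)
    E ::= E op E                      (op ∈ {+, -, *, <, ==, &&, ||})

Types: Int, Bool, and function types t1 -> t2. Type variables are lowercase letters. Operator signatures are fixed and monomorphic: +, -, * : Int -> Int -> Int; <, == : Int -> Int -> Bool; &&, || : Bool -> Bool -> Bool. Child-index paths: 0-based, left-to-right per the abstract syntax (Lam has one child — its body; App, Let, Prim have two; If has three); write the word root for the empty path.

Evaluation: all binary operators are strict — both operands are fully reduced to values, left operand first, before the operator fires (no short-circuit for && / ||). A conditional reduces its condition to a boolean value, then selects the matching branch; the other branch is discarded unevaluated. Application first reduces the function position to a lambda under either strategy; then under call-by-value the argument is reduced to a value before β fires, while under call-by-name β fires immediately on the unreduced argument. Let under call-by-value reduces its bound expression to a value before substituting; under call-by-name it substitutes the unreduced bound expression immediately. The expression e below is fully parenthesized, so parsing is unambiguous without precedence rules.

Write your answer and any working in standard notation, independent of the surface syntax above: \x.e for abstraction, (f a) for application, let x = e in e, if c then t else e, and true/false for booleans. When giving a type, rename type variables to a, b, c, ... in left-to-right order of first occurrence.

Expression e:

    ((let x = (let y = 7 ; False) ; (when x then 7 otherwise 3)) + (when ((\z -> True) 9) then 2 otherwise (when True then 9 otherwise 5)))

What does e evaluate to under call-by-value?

Answer: 5

Working:
step 0: ((let x = (let y = 7 in false) in (if x then 7 else 3)) + (if ((\z.true) 9) then 2 else (if true then 9 else 5)))
step 1: [let@0.0] ((let x = false in (if x then 7 else 3)) + (if ((\z.true) 9) then 2 else (if true then 9 else 5)))
step 2: [let@0] ((if false then 7 else 3) + (if ((\z.true) 9) then 2 else (if true then 9 else 5)))
step 3: [if@0] (3 + (if ((\z.true) 9) then 2 else (if true then 9 else 5)))
step 4: [beta@1.0] (3 + (if true then 2 else (if true then 9 else 5)))
step 5: [if@1] (3 + 2)
step 6: [delta@root] 5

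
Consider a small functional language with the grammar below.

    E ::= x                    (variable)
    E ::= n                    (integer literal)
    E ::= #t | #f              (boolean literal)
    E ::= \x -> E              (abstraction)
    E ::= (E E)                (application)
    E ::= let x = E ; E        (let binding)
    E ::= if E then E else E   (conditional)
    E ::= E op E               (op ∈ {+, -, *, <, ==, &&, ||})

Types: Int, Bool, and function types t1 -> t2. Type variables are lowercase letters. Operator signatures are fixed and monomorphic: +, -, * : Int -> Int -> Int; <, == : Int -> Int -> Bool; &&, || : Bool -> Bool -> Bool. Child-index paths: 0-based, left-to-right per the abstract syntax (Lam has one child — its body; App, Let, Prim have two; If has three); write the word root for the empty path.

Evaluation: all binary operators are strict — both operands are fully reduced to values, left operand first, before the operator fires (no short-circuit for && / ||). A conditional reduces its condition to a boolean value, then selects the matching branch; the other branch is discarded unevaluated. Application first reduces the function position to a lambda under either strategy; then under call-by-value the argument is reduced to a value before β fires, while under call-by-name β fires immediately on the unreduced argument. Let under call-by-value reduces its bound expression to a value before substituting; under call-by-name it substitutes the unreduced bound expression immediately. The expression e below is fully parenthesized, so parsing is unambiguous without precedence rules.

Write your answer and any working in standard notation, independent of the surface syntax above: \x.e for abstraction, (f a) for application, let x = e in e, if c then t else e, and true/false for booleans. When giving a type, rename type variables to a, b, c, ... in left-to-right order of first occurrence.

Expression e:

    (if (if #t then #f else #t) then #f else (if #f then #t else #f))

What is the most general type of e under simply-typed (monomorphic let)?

Answer: Bool

Derivation:
  unify Bool ~ Bool
  unify Bool ~ Bool
  unify Bool ~ Bool
  unify Bool ~ Bool
  unify Bool ~ Bool
  unify Bool ~ Bool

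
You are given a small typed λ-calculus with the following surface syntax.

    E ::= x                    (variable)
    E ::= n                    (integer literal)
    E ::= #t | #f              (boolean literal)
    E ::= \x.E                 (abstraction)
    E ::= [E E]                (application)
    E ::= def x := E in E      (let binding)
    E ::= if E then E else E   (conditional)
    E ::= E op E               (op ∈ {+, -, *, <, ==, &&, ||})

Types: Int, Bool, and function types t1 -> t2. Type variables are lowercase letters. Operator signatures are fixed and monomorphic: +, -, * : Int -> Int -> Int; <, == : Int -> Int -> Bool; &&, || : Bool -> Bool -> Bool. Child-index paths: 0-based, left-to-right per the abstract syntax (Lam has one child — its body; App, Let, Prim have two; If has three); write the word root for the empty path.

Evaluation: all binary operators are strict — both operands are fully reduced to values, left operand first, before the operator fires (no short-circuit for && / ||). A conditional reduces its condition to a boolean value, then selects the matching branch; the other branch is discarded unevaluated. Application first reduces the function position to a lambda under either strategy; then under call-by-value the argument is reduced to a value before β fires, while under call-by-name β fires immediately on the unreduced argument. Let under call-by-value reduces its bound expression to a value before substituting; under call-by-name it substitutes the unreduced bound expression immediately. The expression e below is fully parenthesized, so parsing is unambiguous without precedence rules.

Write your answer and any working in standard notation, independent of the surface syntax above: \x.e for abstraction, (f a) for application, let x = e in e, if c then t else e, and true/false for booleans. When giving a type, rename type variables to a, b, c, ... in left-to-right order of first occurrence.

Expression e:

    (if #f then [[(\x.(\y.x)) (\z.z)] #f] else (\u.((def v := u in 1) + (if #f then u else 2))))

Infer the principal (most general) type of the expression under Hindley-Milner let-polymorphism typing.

Answer: Int -> Int

Derivation:
  unify Bool ~ Bool
x : a
\y._ : b -> a
\x._ : a -> b -> a
z : c
\z._ : c -> c
  unify a -> b -> a ~ (c -> c) -> d
  unify a ~ c -> c
  unify b -> c -> c ~ d
_ _ : b -> c -> c
  unify b -> c -> c ~ Bool -> e
  unify b ~ Bool
  unify c -> c ~ e
_ _ : c -> c
u : f
let v : f
  unify Int ~ Int
  unify Bool ~ Bool
u : f
  unify f ~ Int
  unify Int ~ Int
\u._ : Int -> Int
  unify c -> c ~ Int -> Int
  unify c ~ Int
  unify Int ~ Int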